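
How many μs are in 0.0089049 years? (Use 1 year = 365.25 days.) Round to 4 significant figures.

2.810 × 10^11 microseconds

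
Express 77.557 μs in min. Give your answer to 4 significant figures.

1.293e-6 minutes

1 μs = 1.66667e-8 min.
So 77.557 × 1.66667e-8 ≈ 1.293e-6 min.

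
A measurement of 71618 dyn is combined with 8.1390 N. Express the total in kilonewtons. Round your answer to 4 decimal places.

0.0089 kN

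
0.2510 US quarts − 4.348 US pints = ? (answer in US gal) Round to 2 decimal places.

0.2510 US qt = 0.0627500 US gal and 4.348 US pt = 0.543500 US gal.
0.0627500 − 0.543500 ≈ -0.48 US gal.

-0.48 US gallons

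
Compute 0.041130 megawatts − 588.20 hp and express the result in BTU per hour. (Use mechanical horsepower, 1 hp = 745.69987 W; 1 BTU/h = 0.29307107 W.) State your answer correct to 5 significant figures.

0.041130 MW = 140341 BTU/h and 588.20 hp = 1.49664 × 10^6 BTU/h.
140341 − 1.49664 × 10^6 ≈ -1.3563 × 10^6 BTU/h.

-1.3563 × 10^6 BTU/h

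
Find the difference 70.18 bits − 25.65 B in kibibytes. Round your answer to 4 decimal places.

70.18 bit = 0.00856689 KiB and 25.65 B = 0.0250488 KiB.
0.00856689 − 0.0250488 ≈ -0.0165 KiB.

-0.0165 kibibytes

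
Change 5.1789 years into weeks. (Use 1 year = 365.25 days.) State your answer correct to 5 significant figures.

270.23 wk

1 yr = 52.1786 weeks.
Then 5.1789 × 52.1786 ≈ 270.23 wk.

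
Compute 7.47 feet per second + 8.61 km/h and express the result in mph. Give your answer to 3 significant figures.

10.4 miles per hour

7.47 ft/s = 5.09318 mph and 8.61 km/h = 5.35001 mph.
5.09318 + 5.35001 ≈ 10.4 mph.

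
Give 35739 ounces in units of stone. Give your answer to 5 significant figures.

1 oz = 0.00446429 stone.
Thus 35739 × 0.00446429 ≈ 159.55 st.

159.55 st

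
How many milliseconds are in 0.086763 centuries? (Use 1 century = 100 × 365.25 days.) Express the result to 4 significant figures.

2.738e+11 milliseconds

1 century = 3.15576e+12 milliseconds.
Thus 0.086763 × 3.15576e+12 ≈ 2.738e+11 ms.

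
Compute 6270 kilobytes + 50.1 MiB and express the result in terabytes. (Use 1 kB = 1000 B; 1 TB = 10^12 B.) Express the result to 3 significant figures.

5.88 × 10^-5 TB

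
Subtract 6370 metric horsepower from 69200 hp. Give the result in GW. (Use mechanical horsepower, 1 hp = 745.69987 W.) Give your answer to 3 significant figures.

0.0469 GW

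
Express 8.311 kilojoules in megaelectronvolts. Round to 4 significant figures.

5.187e+16 megaelectronvolts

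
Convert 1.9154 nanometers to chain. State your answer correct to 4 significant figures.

9.521e-11 chain

1 nm = 4.97097e-11 chains.
Thus 1.9154 × 4.97097e-11 ≈ 9.521e-11 chain.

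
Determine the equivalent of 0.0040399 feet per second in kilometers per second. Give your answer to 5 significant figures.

1 ft/s = 0.000304800 km/s.
Thus 0.0040399 × 0.000304800 ≈ 1.2314 × 10^-6 km/s.

1.2314 × 10^-6 km/s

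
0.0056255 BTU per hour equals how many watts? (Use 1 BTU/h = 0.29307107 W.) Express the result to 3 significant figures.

0.00165 W

1 BTU/h = 0.293071 watts.
Thus 0.0056255 × 0.293071 ≈ 0.00165 W.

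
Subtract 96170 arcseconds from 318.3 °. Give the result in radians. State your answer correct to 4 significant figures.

318.3 ° = 5.55538 rad and 96170 arcsec = 0.466245 rad.
5.55538 − 0.466245 ≈ 5.089 rad.

5.089 radians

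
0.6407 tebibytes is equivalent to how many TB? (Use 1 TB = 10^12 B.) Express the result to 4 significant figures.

1 TiB = 1.09951 terabytes.
So 0.6407 × 1.09951 ≈ 0.7045 TB.

0.7045 TB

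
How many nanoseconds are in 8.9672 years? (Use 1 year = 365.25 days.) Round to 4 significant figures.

1 year = 3.15576 × 10^16 nanoseconds.
Thus 8.9672 × 3.15576 × 10^16 ≈ 2.830 × 10^17 ns.

2.830 × 10^17 nanoseconds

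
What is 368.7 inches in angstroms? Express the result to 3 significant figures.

9.36 × 10^10 angstroms

1 inch = 2.54000 × 10^8 angstroms.
So 368.7 × 2.54000 × 10^8 ≈ 9.36 × 10^10 Å.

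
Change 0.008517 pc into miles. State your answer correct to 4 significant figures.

1.633 × 10^11 mi

1 pc = 1.91735 × 10^13 mi.
Thus 0.008517 × 1.91735 × 10^13 ≈ 1.633 × 10^11 mi.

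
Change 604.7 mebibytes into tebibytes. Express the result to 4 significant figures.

0.0005767 TiB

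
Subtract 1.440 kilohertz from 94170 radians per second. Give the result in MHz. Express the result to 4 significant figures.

94170 rad/s = 0.0149876 MHz and 1.440 kHz = 0.00144000 MHz.
0.0149876 − 0.00144000 ≈ 0.01355 MHz.

0.01355 megahertz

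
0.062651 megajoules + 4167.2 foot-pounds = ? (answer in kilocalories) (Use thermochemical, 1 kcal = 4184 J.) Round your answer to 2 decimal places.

16.32 kcal

0.062651 MJ = 14.9739 kcal and 4167.2 ft·lbf = 1.35037 kcal.
14.9739 + 1.35037 ≈ 16.32 kcal.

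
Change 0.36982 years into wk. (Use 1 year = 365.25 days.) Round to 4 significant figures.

19.30 weeks

1 yr = 52.1786 weeks.
Thus 0.36982 × 52.1786 ≈ 19.30 wk.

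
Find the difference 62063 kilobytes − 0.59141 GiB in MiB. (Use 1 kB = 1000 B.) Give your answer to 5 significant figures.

-546.42 MiB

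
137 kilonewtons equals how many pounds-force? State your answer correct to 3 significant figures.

30800 lbf

1 kilonewton = 224.809 pounds-force.
Thus 137 × 224.809 ≈ 30800 lbf.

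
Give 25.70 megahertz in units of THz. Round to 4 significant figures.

2.570e-5 THz

1 megahertz = 1.00000e-6 THz.
So 25.70 × 1.00000e-6 ≈ 2.570e-5 THz.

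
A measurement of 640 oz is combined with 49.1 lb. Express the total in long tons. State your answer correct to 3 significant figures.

0.0398 long ton

640 oz = 0.0178571 long ton and 49.1 lb = 0.0219196 long ton.
0.0178571 + 0.0219196 ≈ 0.0398 long ton.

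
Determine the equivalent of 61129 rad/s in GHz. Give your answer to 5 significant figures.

9.7290 × 10^-6 GHz

1 radian per second = 1.59155 × 10^-10 GHz.
So 61129 × 1.59155 × 10^-10 ≈ 9.7290 × 10^-6 GHz.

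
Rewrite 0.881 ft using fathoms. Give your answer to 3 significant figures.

0.147 fathom

1 ft = 0.166667 fathom.
0.881 × 0.166667 ≈ 0.147 fathom.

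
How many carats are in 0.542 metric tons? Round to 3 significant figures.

1 metric ton = 5.00000 × 10^6 ct.
Thus 0.542 × 5.00000 × 10^6 ≈ 2.71 × 10^6 ct.

2.71 × 10^6 ct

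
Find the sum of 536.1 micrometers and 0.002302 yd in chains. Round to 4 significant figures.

0.0001313 chain

536.1 μm = 2.66494 × 10^-5 chain and 0.002302 yd = 0.000104636 chain.
2.66494 × 10^-5 + 0.000104636 ≈ 0.0001313 chain.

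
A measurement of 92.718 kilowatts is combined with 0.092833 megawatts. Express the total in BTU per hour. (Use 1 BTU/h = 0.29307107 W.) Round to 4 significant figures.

92.718 kW = 316367 BTU/h and 0.092833 MW = 316759 BTU/h.
316367 + 316759 ≈ 633100 BTU/h.

633100 BTU per hour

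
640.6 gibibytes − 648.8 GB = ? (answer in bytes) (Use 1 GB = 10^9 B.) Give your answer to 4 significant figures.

3.904 × 10^10 B

640.6 GiB = 6.87839 × 10^11 B and 648.8 GB = 6.48800 × 10^11 B.
6.87839 × 10^11 − 6.48800 × 10^11 ≈ 3.904 × 10^10 B.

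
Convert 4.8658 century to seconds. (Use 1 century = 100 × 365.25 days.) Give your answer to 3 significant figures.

1.54e+10 s

1 century = 3.15576e+9 s.
Thus 4.8658 × 3.15576e+9 ≈ 1.54e+10 s.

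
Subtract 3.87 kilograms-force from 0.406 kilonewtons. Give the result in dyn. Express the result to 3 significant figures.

0.406 kN = 4.06000e+7 dyn and 3.87 kgf = 3.79517e+6 dyn.
4.06000e+7 − 3.79517e+6 ≈ 3.68e+7 dyn.

3.68e+7 dynes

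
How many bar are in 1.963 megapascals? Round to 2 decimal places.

19.63 bar

1 megapascal = 10.0000 bar.
So 1.963 × 10.0000 ≈ 19.63 bar.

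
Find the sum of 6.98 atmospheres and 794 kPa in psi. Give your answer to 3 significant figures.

218 psi

6.98 atm = 102.578 psi and 794 kPa = 115.160 psi.
102.578 + 115.160 ≈ 218 psi.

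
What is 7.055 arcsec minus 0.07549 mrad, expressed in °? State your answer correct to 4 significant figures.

7.055 arcsec = 0.00195972 ° and 0.07549 mrad = 0.00432526 °.
0.00195972 − 0.00432526 ≈ -0.002366 °.

-0.002366 degrees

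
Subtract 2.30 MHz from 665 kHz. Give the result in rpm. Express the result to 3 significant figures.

665 kHz = 3.99000e+7 rpm and 2.30 MHz = 1.38000e+8 rpm.
3.99000e+7 − 1.38000e+8 ≈ -9.81e+7 rpm.

-9.81e+7 rpm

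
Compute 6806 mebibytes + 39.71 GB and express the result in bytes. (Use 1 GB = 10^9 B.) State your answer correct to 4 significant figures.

4.685e+10 bytes

6806 MiB = 7.13661e+9 B and 39.71 GB = 3.97100e+10 B.
7.13661e+9 + 3.97100e+10 ≈ 4.685e+10 B.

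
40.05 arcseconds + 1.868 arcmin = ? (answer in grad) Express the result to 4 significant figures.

0.04695 grad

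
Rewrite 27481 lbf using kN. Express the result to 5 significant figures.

122.24 kN

1 lbf = 0.00444822 kilonewtons.
So 27481 × 0.00444822 ≈ 122.24 kN.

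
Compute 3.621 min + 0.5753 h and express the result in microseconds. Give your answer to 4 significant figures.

3.621 min = 2.17260 × 10^8 μs and 0.5753 h = 2.07108 × 10^9 μs.
2.17260 × 10^8 + 2.07108 × 10^9 ≈ 2.288 × 10^9 μs.

2.288 × 10^9 microseconds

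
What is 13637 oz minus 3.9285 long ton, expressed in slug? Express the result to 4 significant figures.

-247.0 slug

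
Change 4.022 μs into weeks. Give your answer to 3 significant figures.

6.65 × 10^-12 wk

1 microsecond = 1.65344 × 10^-12 wk.
Then 4.022 × 1.65344 × 10^-12 ≈ 6.65 × 10^-12 wk.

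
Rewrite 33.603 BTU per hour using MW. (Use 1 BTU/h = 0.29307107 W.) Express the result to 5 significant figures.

9.8481e-6 MW

1 BTU per hour = 2.93071e-7 megawatts.
33.603 × 2.93071e-7 ≈ 9.8481e-6 MW.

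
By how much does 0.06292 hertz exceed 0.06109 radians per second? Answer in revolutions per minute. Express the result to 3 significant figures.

3.19 rpm

0.06292 Hz = 3.77520 rpm and 0.06109 rad/s = 0.583367 rpm.
3.77520 − 0.583367 ≈ 3.19 rpm.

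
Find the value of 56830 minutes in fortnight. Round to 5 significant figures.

2.8189 fortnights

1 min = 4.96032 × 10^-5 fortnights.
Then 56830 × 4.96032 × 10^-5 ≈ 2.8189 fortnight.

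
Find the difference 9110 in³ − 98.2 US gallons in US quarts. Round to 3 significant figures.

-235 US quarts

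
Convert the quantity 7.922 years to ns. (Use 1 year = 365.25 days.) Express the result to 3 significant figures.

2.50e+17 ns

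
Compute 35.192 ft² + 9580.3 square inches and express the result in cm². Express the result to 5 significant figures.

94503 cm²

35.192 ft² = 32694.4 cm² and 9580.3 in² = 61808.3 cm².
32694.4 + 61808.3 ≈ 94503 cm².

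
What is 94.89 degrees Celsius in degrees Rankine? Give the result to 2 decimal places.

662.47 degrees Rankine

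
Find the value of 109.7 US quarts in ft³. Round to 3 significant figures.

3.67 cubic feet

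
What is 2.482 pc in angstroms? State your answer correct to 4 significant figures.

1 pc = 3.08568e+26 Å.
Thus 2.482 × 3.08568e+26 ≈ 7.659e+26 Å.

7.659e+26 Å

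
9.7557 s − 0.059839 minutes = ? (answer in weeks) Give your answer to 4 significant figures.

1.019e-5 weeks

9.7557 s = 1.61305e-5 wk and 0.059839 min = 5.93641e-6 wk.
1.61305e-5 − 5.93641e-6 ≈ 1.019e-5 wk.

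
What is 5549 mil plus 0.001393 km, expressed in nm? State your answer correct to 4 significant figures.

5549 mil = 1.40945e+8 nm and 0.001393 km = 1.39300e+9 nm.
1.40945e+8 + 1.39300e+9 ≈ 1.534e+9 nm.

1.534e+9 nm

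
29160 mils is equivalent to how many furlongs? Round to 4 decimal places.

0.0037 furlongs

1 mil = 1.26263 × 10^-7 furlong.
So 29160 × 1.26263 × 10^-7 ≈ 0.0037 furlong.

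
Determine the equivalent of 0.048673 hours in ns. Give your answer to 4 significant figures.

1.752e+11 nanoseconds

1 h = 3.60000e+12 nanoseconds.
Thus 0.048673 × 3.60000e+12 ≈ 1.752e+11 ns.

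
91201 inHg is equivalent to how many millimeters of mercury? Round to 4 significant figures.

1 inHg = 25.4000 mmHg.
91201 × 25.4000 ≈ 2.317e+6 mmHg.

2.317e+6 millimeters of mercury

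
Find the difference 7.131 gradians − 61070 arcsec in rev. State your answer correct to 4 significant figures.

7.131 grad = 0.0178275 rev and 61070 arcsec = 0.0471219 rev.
0.0178275 − 0.0471219 ≈ -0.02929 rev.

-0.02929 revolutions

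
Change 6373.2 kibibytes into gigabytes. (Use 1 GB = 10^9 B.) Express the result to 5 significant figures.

0.0065262 GB

1 kibibyte = 1.02400e-6 GB.
So 6373.2 × 1.02400e-6 ≈ 0.0065262 GB.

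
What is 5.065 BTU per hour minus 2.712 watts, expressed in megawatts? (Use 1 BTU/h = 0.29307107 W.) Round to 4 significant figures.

-1.228e-6 megawatts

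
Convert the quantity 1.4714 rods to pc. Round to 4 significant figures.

2.398 × 10^-16 pc

1 rod = 1.62985 × 10^-16 pc.
1.4714 × 1.62985 × 10^-16 ≈ 2.398 × 10^-16 pc.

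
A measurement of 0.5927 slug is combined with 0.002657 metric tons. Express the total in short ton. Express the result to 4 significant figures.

0.01246 short ton

0.5927 slug = 0.00953478 short ton and 0.002657 t = 0.00292884 short ton.
0.00953478 + 0.00292884 ≈ 0.01246 short ton.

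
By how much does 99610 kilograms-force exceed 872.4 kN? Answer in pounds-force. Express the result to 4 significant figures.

23480 pounds-force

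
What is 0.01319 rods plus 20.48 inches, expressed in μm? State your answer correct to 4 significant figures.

586500 μm

0.01319 rod = 66335.1 μm and 20.48 in = 520192 μm.
66335.1 + 520192 ≈ 586500 μm.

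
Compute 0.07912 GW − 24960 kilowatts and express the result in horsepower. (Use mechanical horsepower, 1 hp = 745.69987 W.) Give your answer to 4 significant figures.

72630 hp

0.07912 GW = 106102 hp and 24960 kW = 33471.9 hp.
106102 − 33471.9 ≈ 72630 hp.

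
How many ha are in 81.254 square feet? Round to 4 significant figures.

1 ft² = 9.29030 × 10^-6 hectares.
Then 81.254 × 9.29030 × 10^-6 ≈ 0.0007549 ha.

0.0007549 ha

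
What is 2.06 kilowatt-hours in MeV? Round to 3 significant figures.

1 kilowatt-hour = 2.24694e+19 megaelectronvolts.
So 2.06 × 2.24694e+19 ≈ 4.63e+19 MeV.

4.63e+19 MeV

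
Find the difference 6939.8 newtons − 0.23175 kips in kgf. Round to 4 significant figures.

602.5 kgf

6939.8 N = 707.663 kgf and 0.23175 kip = 105.120 kgf.
707.663 − 105.120 ≈ 602.5 kgf.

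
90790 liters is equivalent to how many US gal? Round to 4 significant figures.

1 L = 0.264172 US gallons.
So 90790 × 0.264172 ≈ 23980 US gal.

23980 US gallons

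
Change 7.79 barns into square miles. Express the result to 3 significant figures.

3.01 × 10^-34 square miles

1 barn = 3.86102 × 10^-35 square miles.
Then 7.79 × 3.86102 × 10^-35 ≈ 3.01 × 10^-34 mi².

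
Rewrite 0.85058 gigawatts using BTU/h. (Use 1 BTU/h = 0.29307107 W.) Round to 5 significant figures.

2.9023e+9 BTU/h

1 GW = 3.41214e+9 BTU per hour.
Thus 0.85058 × 3.41214e+9 ≈ 2.9023e+9 BTU/h.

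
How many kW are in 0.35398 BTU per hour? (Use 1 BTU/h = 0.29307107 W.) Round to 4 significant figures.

0.0001037 kW

1 BTU per hour = 0.000293071 kilowatts.
0.35398 × 0.000293071 ≈ 0.0001037 kW.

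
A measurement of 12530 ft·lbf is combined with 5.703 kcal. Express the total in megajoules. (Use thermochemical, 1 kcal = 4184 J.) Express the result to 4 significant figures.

0.04085 MJ

12530 ft·lbf = 0.0169884 MJ and 5.703 kcal = 0.0238614 MJ.
0.0169884 + 0.0238614 ≈ 0.04085 MJ.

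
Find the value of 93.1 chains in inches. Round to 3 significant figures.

73700 inches

1 chain = 792.000 in.
Then 93.1 × 792.000 ≈ 73700 in.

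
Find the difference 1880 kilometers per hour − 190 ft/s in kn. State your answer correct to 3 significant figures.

1880 km/h = 1015.12 kn and 190 ft/s = 112.572 kn.
1015.12 − 112.572 ≈ 903 kn.

903 kn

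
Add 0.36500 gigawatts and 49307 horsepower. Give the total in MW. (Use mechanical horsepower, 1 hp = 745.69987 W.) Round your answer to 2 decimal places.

401.77 MW

0.36500 GW = 365.000 MW and 49307 hp = 36.7682 MW.
365.000 + 36.7682 ≈ 401.77 MW.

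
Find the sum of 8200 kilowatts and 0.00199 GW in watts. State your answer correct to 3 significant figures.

1.02e+7 W

8200 kW = 8.20000e+6 W and 0.00199 GW = 1.99000e+6 W.
8.20000e+6 + 1.99000e+6 ≈ 1.02e+7 W.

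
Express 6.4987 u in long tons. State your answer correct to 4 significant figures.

1.062e-29 long ton

1 atomic mass unit = 1.63431e-30 long ton.
6.4987 × 1.63431e-30 ≈ 1.062e-29 long ton.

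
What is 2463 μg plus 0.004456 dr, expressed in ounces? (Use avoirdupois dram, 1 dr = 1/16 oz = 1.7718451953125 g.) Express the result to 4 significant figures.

0.0003654 ounces

2463 μg = 8.68798 × 10^-5 oz and 0.004456 dr = 0.000278500 oz.
8.68798 × 10^-5 + 0.000278500 ≈ 0.0003654 oz.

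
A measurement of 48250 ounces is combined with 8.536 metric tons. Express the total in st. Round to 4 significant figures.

1560 st

48250 oz = 215.402 st and 8.536 t = 1344.19 st.
215.402 + 1344.19 ≈ 1560 st.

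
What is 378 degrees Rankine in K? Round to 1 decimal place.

210.0 kelvins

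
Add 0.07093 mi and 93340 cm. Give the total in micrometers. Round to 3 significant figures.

1.05 × 10^9 micrometers

0.07093 mi = 1.14151 × 10^8 μm and 93340 cm = 9.33400 × 10^8 μm.
1.14151 × 10^8 + 9.33400 × 10^8 ≈ 1.05 × 10^9 μm.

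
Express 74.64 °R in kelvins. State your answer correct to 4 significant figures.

°R = K × 9/5.
Applying the formula gives 41.47 K.

41.47 kelvins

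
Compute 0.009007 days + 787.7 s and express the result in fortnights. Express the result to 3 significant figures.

0.00129 fortnights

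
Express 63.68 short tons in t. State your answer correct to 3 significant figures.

57.8 metric tons

1 short ton = 0.907185 metric tons.
So 63.68 × 0.907185 ≈ 57.8 t.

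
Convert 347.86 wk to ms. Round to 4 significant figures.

2.104 × 10^11 ms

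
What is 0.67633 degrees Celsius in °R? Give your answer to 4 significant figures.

492.9 °R

°R = (°C + 273.15) × 9/5.
Applying the formula gives 492.9 °R.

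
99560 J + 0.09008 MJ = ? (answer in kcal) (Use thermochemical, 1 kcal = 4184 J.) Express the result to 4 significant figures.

99560 J = 23.79541 kcal and 0.09008 MJ = 21.52964 kcal.
23.79541 + 21.52964 ≈ 45.33 kcal.

45.33 kilocalories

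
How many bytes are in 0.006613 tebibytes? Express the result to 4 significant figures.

7.271 × 10^9 B

1 tebibyte = 1.09951 × 10^12 B.
Thus 0.006613 × 1.09951 × 10^12 ≈ 7.271 × 10^9 B.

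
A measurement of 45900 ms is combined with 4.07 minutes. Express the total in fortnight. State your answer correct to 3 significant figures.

0.000240 fortnights

45900 ms = 3.79464 × 10^-5 fortnight and 4.07 min = 0.000201885 fortnight.
3.79464 × 10^-5 + 0.000201885 ≈ 0.000240 fortnight.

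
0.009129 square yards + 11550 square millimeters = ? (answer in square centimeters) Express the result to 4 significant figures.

191.8 cm²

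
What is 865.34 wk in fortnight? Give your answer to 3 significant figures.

1 wk = 0.500000 fortnight.
Thus 865.34 × 0.500000 ≈ 433 fortnight.

433 fortnight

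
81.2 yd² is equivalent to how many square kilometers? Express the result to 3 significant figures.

1 yd² = 8.36127 × 10^-7 square kilometers.
81.2 × 8.36127 × 10^-7 ≈ 6.79 × 10^-5 km².

6.79 × 10^-5 km²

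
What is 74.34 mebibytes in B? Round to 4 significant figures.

1 MiB = 1.04858e+6 bytes.
So 74.34 × 1.04858e+6 ≈ 7.795e+7 B.

7.795e+7 B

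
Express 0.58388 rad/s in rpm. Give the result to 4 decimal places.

1 rad/s = 9.54930 rpm.
Thus 0.58388 × 9.54930 ≈ 5.5756 rpm.

5.5756 revolutions per minute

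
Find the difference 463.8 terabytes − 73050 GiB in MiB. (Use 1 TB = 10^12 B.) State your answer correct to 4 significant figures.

3.675e+8 mebibytes

463.8 TB = 4.42314e+8 MiB and 73050 GiB = 7.48032e+7 MiB.
4.42314e+8 − 7.48032e+7 ≈ 3.675e+8 MiB.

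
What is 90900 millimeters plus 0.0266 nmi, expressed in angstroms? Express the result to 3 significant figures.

1.40 × 10^12 Å

90900 mm = 9.09000 × 10^11 Å and 0.0266 nmi = 4.92632 × 10^11 Å.
9.09000 × 10^11 + 4.92632 × 10^11 ≈ 1.40 × 10^12 Å.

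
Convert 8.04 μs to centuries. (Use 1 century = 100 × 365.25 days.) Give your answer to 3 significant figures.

2.55 × 10^-15 century

1 μs = 3.16881 × 10^-16 centuries.
So 8.04 × 3.16881 × 10^-16 ≈ 2.55 × 10^-15 century.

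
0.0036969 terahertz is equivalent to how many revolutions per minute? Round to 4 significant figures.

1 THz = 6.00000e+13 rpm.
Then 0.0036969 × 6.00000e+13 ≈ 2.218e+11 rpm.

2.218e+11 rpm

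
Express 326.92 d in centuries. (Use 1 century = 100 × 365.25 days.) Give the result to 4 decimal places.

0.0090 centuries

1 d = 2.73785 × 10^-5 century.
Thus 326.92 × 2.73785 × 10^-5 ≈ 0.0090 century.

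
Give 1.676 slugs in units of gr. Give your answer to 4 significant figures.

1 slug = 225218 grains.
1.676 × 225218 ≈ 377500 gr.

377500 gr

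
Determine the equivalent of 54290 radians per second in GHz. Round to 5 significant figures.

1 radian per second = 1.59155 × 10^-10 gigahertz.
Then 54290 × 1.59155 × 10^-10 ≈ 8.6405 × 10^-6 GHz.

8.6405 × 10^-6 GHz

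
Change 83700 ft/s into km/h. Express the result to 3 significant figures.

91800 kilometers per hour

1 ft/s = 1.09728 km/h.
Then 83700 × 1.09728 ≈ 91800 km/h.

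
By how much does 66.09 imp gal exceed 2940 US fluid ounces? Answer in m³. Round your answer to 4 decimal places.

66.09 imp gal = 0.300451 m³ and 2940 US fl oz = 0.0869462 m³.
0.300451 − 0.0869462 ≈ 0.2135 m³.

0.2135 cubic meters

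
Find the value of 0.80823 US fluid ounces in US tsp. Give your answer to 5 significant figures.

4.8494 US teaspoons

1 US fluid ounce = 6.00000 US tsp.
So 0.80823 × 6.00000 ≈ 4.8494 US tsp.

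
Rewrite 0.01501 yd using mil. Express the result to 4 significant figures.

540.4 mil

1 yard = 36000.0 mil.
Thus 0.01501 × 36000.0 ≈ 540.4 mil.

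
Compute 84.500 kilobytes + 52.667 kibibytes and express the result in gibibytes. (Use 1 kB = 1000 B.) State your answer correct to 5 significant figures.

0.00012892 gibibytes

84.500 kB = 7.86968e-5 GiB and 52.667 KiB = 5.02272e-5 GiB.
7.86968e-5 + 5.02272e-5 ≈ 0.00012892 GiB.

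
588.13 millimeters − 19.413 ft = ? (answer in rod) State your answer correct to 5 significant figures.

588.13 mm = 0.116943 rod and 19.413 ft = 1.17655 rod.
0.116943 − 1.17655 ≈ -1.0596 rod.

-1.0596 rod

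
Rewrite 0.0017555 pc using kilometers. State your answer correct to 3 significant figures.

1 parsec = 3.08568e+13 kilometers.
Then 0.0017555 × 3.08568e+13 ≈ 5.42e+10 km.

5.42e+10 km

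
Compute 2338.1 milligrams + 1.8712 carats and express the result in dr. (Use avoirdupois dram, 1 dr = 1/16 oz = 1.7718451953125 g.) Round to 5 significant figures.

1.5308 dr

2338.1 mg = 1.31958 dr and 1.8712 ct = 0.211215 dr.
1.31958 + 0.211215 ≈ 1.5308 dr.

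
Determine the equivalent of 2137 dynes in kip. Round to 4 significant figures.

4.804 × 10^-6 kip

1 dyne = 2.24809 × 10^-9 kips.
Thus 2137 × 2.24809 × 10^-9 ≈ 4.804 × 10^-6 kip.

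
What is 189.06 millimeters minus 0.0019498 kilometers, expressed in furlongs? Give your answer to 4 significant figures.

-0.008753 furlong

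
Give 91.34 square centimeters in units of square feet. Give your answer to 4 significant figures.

0.09832 ft²

1 cm² = 0.00107639 ft².
Then 91.34 × 0.00107639 ≈ 0.09832 ft².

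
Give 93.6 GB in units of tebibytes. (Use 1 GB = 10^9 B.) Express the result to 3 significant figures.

1 GB = 0.000909495 TiB.
Then 93.6 × 0.000909495 ≈ 0.0851 TiB.

0.0851 TiB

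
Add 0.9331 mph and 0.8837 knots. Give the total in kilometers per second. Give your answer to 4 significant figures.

0.9331 mph = 0.000417133 km/s and 0.8837 kn = 0.000454615 km/s.
0.000417133 + 0.000454615 ≈ 0.0008717 km/s.

0.0008717 km/s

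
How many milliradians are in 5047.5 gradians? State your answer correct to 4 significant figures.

79290 mrad

1 grad = 15.7080 mrad.
So 5047.5 × 15.7080 ≈ 79290 mrad.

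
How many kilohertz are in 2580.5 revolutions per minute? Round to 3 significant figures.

0.0430 kHz

1 revolution per minute = 1.66667 × 10^-5 kHz.
So 2580.5 × 1.66667 × 10^-5 ≈ 0.0430 kHz.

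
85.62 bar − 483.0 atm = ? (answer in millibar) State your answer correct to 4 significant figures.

-403800 millibar

85.62 bar = 85620.0 mbar and 483.0 atm = 489400 mbar.
85620.0 − 489400 ≈ -403800 mbar.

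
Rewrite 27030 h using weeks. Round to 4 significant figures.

160.9 weeks

1 hour = 0.00595238 wk.
Thus 27030 × 0.00595238 ≈ 160.9 wk.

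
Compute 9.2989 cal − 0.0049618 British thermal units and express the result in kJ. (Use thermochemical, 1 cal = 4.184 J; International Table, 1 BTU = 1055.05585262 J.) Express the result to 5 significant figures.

9.2989 cal = 0.0389066 kJ and 0.0049618 BTU = 0.00523498 kJ.
0.0389066 − 0.00523498 ≈ 0.033672 kJ.

0.033672 kJ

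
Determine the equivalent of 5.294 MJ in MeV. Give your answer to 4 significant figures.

3.304e+19 MeV

1 megajoule = 6.24151e+18 MeV.
Then 5.294 × 6.24151e+18 ≈ 3.304e+19 MeV.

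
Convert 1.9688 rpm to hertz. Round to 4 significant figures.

0.03281 hertz

1 revolution per minute = 0.0166667 Hz.
1.9688 × 0.0166667 ≈ 0.03281 Hz.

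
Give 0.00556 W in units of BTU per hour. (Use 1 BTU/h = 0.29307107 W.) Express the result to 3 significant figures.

0.0190 BTU/h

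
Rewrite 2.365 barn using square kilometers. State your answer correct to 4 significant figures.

1 barn = 1.00000 × 10^-34 km².
So 2.365 × 1.00000 × 10^-34 ≈ 2.365 × 10^-34 km².

2.365 × 10^-34 square kilometers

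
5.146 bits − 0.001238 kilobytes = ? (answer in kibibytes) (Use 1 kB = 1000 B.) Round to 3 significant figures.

-0.000581 KiB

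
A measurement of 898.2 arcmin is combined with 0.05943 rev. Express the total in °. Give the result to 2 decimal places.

898.2 arcmin = 14.9700 ° and 0.05943 rev = 21.3948 °.
14.9700 + 21.3948 ≈ 36.36 °.

36.36 °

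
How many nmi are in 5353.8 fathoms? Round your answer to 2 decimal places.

5.29 nmi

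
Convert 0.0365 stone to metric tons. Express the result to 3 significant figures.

0.000232 t

1 stone = 0.00635029 metric tons.
0.0365 × 0.00635029 ≈ 0.000232 t.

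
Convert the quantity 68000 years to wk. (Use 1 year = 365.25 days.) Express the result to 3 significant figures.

3.55e+6 weeks

1 year = 52.1786 wk.
68000 × 52.1786 ≈ 3.55e+6 wk.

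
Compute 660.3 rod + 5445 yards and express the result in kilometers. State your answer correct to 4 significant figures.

8.300 kilometers

660.3 rod = 3.32078 km and 5445 yd = 4.97891 km.
3.32078 + 4.97891 ≈ 8.300 km.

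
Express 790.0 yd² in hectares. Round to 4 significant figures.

1 square yard = 8.36127 × 10^-5 hectares.
Then 790.0 × 8.36127 × 10^-5 ≈ 0.06605 ha.

0.06605 hectares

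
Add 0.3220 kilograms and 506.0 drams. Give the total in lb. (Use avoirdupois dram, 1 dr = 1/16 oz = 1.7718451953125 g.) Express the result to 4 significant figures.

2.686 lb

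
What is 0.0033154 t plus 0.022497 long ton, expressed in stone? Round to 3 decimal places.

0.0033154 t = 0.522086 st and 0.022497 long ton = 3.59952 st.
0.522086 + 3.59952 ≈ 4.122 st.

4.122 stone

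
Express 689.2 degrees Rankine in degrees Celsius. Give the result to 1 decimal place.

109.7 °C

°R = (°C + 273.15) × 9/5.
Applying the formula gives 109.7 °C.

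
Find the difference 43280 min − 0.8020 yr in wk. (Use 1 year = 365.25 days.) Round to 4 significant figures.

-37.55 wk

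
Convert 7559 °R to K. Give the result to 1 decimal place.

4199.4 K

°R = K × 9/5.
Applying the formula gives 4199.4 K.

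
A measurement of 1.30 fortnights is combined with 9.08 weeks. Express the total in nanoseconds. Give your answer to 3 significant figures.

1.30 fortnight = 1.57248e+15 ns and 9.08 wk = 5.49158e+15 ns.
1.57248e+15 + 5.49158e+15 ≈ 7.06e+15 ns.

7.06e+15 nanoseconds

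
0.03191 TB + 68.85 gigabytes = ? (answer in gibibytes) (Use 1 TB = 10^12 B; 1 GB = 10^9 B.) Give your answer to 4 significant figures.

93.84 GiB

0.03191 TB = 29.7185 GiB and 68.85 GB = 64.1216 GiB.
29.7185 + 64.1216 ≈ 93.84 GiB.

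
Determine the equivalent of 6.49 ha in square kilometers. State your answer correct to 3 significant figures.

0.0649 square kilometers

1 hectare = 0.0100000 square kilometers.
So 6.49 × 0.0100000 ≈ 0.0649 km².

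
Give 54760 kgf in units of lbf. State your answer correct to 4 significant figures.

1 kilogram-force = 2.20462 pounds-force.
So 54760 × 2.20462 ≈ 120700 lbf.

120700 lbf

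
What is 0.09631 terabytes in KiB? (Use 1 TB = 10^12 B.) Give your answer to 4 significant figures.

1 TB = 9.765625e+8 KiB.
Thus 0.09631 × 9.765625e+8 ≈ 9.405e+7 KiB.

9.405e+7 KiB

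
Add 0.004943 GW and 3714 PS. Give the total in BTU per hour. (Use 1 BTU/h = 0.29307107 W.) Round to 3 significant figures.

2.62e+7 BTU per hour

0.004943 GW = 1.68662e+7 BTU/h and 3714 PS = 9.32075e+6 BTU/h.
1.68662e+7 + 9.32075e+6 ≈ 2.62e+7 BTU/h.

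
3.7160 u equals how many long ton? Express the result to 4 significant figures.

6.073 × 10^-30 long tons

1 atomic mass unit = 1.63431 × 10^-30 long ton.
So 3.7160 × 1.63431 × 10^-30 ≈ 6.073 × 10^-30 long ton.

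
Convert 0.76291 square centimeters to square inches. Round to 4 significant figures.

1 cm² = 0.155000 square inches.
Then 0.76291 × 0.155000 ≈ 0.1183 in².

0.1183 square inches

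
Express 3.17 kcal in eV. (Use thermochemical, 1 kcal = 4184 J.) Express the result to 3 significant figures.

8.28e+22 eV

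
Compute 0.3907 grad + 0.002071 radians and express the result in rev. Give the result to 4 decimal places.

0.3907 grad = 0.000976750 rev and 0.002071 rad = 0.000329610 rev.
0.000976750 + 0.000329610 ≈ 0.0013 rev.

0.0013 rev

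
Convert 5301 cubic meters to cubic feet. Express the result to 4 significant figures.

187200 cubic feet

1 cubic meter = 35.3147 cubic feet.
Then 5301 × 35.3147 ≈ 187200 ft³.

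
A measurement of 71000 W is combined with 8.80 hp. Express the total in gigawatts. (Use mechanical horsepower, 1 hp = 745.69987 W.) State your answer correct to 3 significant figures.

71000 W = 7.10000 × 10^-5 GW and 8.80 hp = 6.56216 × 10^-6 GW.
7.10000 × 10^-5 + 6.56216 × 10^-6 ≈ 7.76 × 10^-5 GW.

7.76 × 10^-5 gigawatts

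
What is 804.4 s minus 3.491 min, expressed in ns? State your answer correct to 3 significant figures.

5.95e+11 ns

804.4 s = 8.04400e+11 ns and 3.491 min = 2.09460e+11 ns.
8.04400e+11 − 2.09460e+11 ≈ 5.95e+11 ns.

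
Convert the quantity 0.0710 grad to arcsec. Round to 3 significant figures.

230 arcsec

1 grad = 3240.00 arcsec.
Then 0.0710 × 3240.00 ≈ 230 arcsec.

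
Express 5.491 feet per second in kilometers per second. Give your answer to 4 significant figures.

1 ft/s = 0.000304800 km/s.
5.491 × 0.000304800 ≈ 0.001674 km/s.

0.001674 km/s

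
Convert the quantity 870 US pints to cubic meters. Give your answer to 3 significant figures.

1 US pint = 0.000473176 m³.
So 870 × 0.000473176 ≈ 0.412 m³.

0.412 m³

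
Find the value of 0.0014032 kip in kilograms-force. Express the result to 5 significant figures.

1 kip = 453.592 kilograms-force.
So 0.0014032 × 453.592 ≈ 0.63648 kgf.

0.63648 kgf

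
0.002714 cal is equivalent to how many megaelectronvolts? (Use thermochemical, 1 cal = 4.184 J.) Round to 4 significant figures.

7.087e+10 megaelectronvolts

1 calorie = 2.61145e+13 megaelectronvolts.
So 0.002714 × 2.61145e+13 ≈ 7.087e+10 MeV.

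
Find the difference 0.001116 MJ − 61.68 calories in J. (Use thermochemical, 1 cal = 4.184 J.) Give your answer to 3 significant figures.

0.001116 MJ = 1116.00 J and 61.68 cal = 258.069 J.
1116.00 − 258.069 ≈ 858 J.

858 J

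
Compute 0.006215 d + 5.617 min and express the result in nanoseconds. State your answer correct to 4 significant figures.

8.740e+11 nanoseconds

0.006215 d = 5.36976e+11 ns and 5.617 min = 3.37020e+11 ns.
5.36976e+11 + 3.37020e+11 ≈ 8.740e+11 ns.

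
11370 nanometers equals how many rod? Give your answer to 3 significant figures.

2.26e-6 rod

1 nm = 1.98839e-10 rod.
Then 11370 × 1.98839e-10 ≈ 2.26e-6 rod.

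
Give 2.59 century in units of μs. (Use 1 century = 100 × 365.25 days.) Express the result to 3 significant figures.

8.17 × 10^15 microseconds

1 century = 3.15576 × 10^15 microseconds.
2.59 × 3.15576 × 10^15 ≈ 8.17 × 10^15 μs.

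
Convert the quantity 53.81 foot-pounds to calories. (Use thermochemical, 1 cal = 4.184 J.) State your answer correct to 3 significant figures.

17.4 cal

1 foot-pound = 0.324048 calories.
So 53.81 × 0.324048 ≈ 17.4 cal.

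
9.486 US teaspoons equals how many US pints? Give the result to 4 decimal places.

0.0988 US pt

1 US tsp = 0.0104167 US pt.
9.486 × 0.0104167 ≈ 0.0988 US pt.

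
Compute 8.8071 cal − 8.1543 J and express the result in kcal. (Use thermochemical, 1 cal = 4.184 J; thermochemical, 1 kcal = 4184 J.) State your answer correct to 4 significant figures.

0.006858 kilocalories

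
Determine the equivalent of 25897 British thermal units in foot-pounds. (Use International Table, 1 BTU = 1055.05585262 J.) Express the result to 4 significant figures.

1 BTU = 778.169 ft·lbf.
So 25897 × 778.169 ≈ 2.015 × 10^7 ft·lbf.

2.015 × 10^7 ft·lbf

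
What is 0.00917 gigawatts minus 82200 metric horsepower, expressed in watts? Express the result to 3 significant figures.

-5.13e+7 W

0.00917 GW = 9.17000e+6 W and 82200 PS = 6.04580e+7 W.
9.17000e+6 − 6.04580e+7 ≈ -5.13e+7 W.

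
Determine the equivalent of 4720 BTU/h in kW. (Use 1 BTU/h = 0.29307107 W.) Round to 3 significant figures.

1.38 kW

1 BTU/h = 0.000293071 kW.
So 4720 × 0.000293071 ≈ 1.38 kW.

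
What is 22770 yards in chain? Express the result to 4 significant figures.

1 yard = 0.0454545 chain.
22770 × 0.0454545 ≈ 1035 chain.

1035 chain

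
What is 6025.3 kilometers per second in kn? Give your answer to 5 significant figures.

1 km/s = 1943.84 knots.
6025.3 × 1943.84 ≈ 1.1712e+7 kn.

1.1712e+7 kn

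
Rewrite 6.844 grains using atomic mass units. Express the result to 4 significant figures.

2.671e+23 atomic mass units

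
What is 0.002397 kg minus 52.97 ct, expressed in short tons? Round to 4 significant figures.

-9.036e-6 short ton

0.002397 kg = 2.64224e-6 short ton and 52.97 ct = 1.16779e-5 short ton.
2.64224e-6 − 1.16779e-5 ≈ -9.036e-6 short ton.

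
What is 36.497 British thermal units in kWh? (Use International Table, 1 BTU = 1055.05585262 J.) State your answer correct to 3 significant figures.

0.0107 kilowatt-hours

1 British thermal unit = 0.000293071 kilowatt-hours.
So 36.497 × 0.000293071 ≈ 0.0107 kWh.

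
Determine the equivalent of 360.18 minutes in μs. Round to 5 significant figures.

2.1611 × 10^10 microseconds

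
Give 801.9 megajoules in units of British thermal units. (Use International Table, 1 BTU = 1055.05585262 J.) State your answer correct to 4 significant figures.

760100 British thermal units

1 megajoule = 947.817 BTU.
Then 801.9 × 947.817 ≈ 760100 BTU.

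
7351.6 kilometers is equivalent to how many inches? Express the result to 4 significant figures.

1 km = 39370.1 in.
So 7351.6 × 39370.1 ≈ 2.894e+8 in.

2.894e+8 in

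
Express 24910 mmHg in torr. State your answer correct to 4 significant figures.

24910 torr

1 millimeter of mercury = 1.00000 torr.
Thus 24910 × 1.00000 ≈ 24910 torr.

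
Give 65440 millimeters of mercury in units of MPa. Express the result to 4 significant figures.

8.725 MPa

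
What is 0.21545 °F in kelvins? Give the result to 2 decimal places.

255.49 K

K = (°F + 459.67) × 5/9.
Applying the formula gives 255.49 K.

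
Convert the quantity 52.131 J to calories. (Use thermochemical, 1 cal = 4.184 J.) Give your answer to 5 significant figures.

12.460 calories

1 J = 0.239006 cal.
52.131 × 0.239006 ≈ 12.460 cal.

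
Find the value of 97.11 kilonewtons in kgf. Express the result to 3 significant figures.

9900 kilograms-force

1 kN = 101.972 kgf.
Thus 97.11 × 101.972 ≈ 9900 kgf.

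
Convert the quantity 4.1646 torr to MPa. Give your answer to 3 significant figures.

1 torr = 0.000133322 MPa.
4.1646 × 0.000133322 ≈ 0.000555 MPa.

0.000555 MPa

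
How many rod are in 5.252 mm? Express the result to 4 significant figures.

1 mm = 0.000198839 rods.
So 5.252 × 0.000198839 ≈ 0.001044 rod.

0.001044 rods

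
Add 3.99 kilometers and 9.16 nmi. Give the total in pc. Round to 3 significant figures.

6.79e-13 parsecs

3.99 km = 1.29307e-13 pc and 9.16 nmi = 5.49776e-13 pc.
1.29307e-13 + 5.49776e-13 ≈ 6.79e-13 pc.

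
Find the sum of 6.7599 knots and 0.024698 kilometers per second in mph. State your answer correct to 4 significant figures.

63.03 miles per hour

6.7599 kn = 7.77915 mph and 0.024698 km/s = 55.2479 mph.
7.77915 + 55.2479 ≈ 63.03 mph.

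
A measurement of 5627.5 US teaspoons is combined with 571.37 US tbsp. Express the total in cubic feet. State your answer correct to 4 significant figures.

1.278 ft³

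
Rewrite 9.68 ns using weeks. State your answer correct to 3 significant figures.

1.60 × 10^-14 wk

1 ns = 1.65344 × 10^-15 weeks.
Then 9.68 × 1.65344 × 10^-15 ≈ 1.60 × 10^-14 wk.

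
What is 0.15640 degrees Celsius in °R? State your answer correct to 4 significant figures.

492.0 °R

°R = (°C + 273.15) × 9/5.
Applying the formula gives 492.0 °R.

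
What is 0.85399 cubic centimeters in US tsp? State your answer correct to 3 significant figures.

1 cm³ = 0.202884 US teaspoons.
So 0.85399 × 0.202884 ≈ 0.173 US tsp.

0.173 US teaspoons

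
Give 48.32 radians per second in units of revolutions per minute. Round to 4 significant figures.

1 radian per second = 9.54930 rpm.
So 48.32 × 9.54930 ≈ 461.4 rpm.

461.4 rpm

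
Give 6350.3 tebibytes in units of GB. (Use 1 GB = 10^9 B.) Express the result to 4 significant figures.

1 TiB = 1099.51 GB.
6350.3 × 1099.51 ≈ 6.982e+6 GB.

6.982e+6 GB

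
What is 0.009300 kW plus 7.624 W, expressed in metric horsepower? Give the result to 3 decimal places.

0.009300 kW = 0.0126445 PS and 7.624 W = 0.0103658 PS.
0.0126445 + 0.0103658 ≈ 0.023 PS.

0.023 metric horsepower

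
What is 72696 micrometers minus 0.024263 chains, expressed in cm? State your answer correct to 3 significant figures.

72696 μm = 7.26960 cm and 0.024263 chain = 48.8094 cm.
7.26960 − 48.8094 ≈ -41.5 cm.

-41.5 centimeters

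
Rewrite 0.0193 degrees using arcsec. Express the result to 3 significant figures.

69.5 arcseconds

1 degree = 3600.00 arcsec.
Then 0.0193 × 3600.00 ≈ 69.5 arcsec.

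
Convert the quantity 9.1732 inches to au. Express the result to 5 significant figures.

1.5575 × 10^-12 astronomical units

1 in = 1.69789 × 10^-13 au.
Then 9.1732 × 1.69789 × 10^-13 ≈ 1.5575 × 10^-12 au.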